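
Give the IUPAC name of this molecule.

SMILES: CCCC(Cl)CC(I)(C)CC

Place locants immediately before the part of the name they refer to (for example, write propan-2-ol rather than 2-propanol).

The longest continuous carbon chain has 8 atoms, so the parent hydride is octane.
The numbering direction is chosen so that the substituent locant set {3,3,5} is lower than {4,6,6} at the first point of difference.
With this numbering: a chloro group at C-5; an iodo group at C-3; a methyl group at C-3.
Substituent prefixes are cited in alphabetical order (multiplying prefixes like di-/tri- are ignored for ordering).
The name is 5-chloro-3-iodo-3-methyloctane.

5-chloro-3-iodo-3-methyloctane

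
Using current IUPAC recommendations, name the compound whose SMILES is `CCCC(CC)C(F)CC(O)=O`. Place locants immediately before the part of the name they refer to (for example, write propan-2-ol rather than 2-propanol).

4-ethyl-3-fluoroheptanoic acid

The longest chain bearing the –COOH group is 7 carbons long (heptane).
The highest-priority functional group is a carboxylic acid (terminal –COOH), so the name ends in -oic acid.
The numbering direction is chosen so that the carboxylic acid carbon is C-1 by definition.
With this numbering: an ethyl group at C-4; a fluoro group at C-3.
Prefixes are listed alphabetically: ethyl, fluoro.
The name is 4-ethyl-3-fluoroheptanoic acid.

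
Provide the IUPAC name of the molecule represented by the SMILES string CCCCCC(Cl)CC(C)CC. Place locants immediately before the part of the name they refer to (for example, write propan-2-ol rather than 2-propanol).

The longest continuous carbon chain has 10 atoms, so the parent hydride is decane.
Choose the numbering such that the substituent locant set {3,5} is lower than {6,8} at the first point of difference.
This places a chloro group at C-5; a methyl group at C-3.
The substituents are ordered alphabetically, ignoring any di-/tri- multipliers.
The name is 5-chloro-3-methyldecane.

5-chloro-3-methyldecane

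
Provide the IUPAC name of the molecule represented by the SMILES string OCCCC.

butan-1-ol

The longest carbon chain that includes the –OH group has 4 carbons, so the parent hydride is butane.
The highest-priority functional group is an alcohol (–OH), so the name ends in -ol.
Choose the numbering such that numbering from this end puts the hydroxyl group at C-1 rather than C-4.
This places the hydroxyl at C-1.
Putting it together: butan-1-ol.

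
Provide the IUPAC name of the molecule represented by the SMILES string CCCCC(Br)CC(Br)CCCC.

5,7-dibromoundecane

The longest carbon chain is 11 atoms: the parent is undecane.
Both numbering directions give the same locant set; either may be used.
This places bromo groups at C-5 and C-7.
The name is 5,7-dibromoundecane.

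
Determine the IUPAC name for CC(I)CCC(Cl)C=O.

The longest carbon chain that includes the –CHO group has 6 carbons, so the parent hydride is hexane.
The highest-priority functional group is an aldehyde (terminal –CHO), so the name ends in -al.
Number the chain so that the aldehyde carbon is C-1 by definition.
With this numbering: a chloro group at C-2; an iodo group at C-5.
The substituents are ordered alphabetically, ignoring any di-/tri- multipliers.
Assembling the pieces gives 2-chloro-5-iodohexanal.

2-chloro-5-iodohexanal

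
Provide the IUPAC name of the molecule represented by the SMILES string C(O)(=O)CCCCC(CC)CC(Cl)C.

8-chloro-6-ethylnonanoic acid

Counting along the main chain through the –COOH group gives 9 carbons: the parent is nonane.
A carboxylic acid (terminal –COOH) is the principal characteristic group, giving the suffix -oic acid.
Number the chain so that the carboxylic acid carbon is C-1 by definition.
With this numbering: a chloro group at C-8; an ethyl group at C-6.
Substituent prefixes are cited in alphabetical order (multiplying prefixes like di-/tri- are ignored for ordering).
The name is 8-chloro-6-ethylnonanoic acid.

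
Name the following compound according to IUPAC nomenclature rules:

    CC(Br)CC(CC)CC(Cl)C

2-bromo-6-chloro-4-ethylheptane

The longest carbon chain is 7 atoms: the parent is heptane.
The numbering direction is chosen so that the locant sets are identical either way, so the alphabetically earlier bromo substituent takes the lower locant (2 rather than 6).
That gives a bromo group at C-2; a chloro group at C-6; an ethyl group at C-4.
Prefixes are listed alphabetically: bromo, chloro, ethyl.
Putting it together: 2-bromo-6-chloro-4-ethylheptane.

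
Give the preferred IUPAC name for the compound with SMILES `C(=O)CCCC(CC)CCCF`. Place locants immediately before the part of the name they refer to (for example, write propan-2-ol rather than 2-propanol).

The longest chain bearing the –CHO group is 8 carbons long (octane).
An aldehyde (terminal –CHO) is the principal characteristic group, giving the suffix -al.
Choose the numbering such that the aldehyde carbon is C-1 by definition.
With this numbering: an ethyl group at C-5; a fluoro group at C-8.
Substituent prefixes are cited in alphabetical order (multiplying prefixes like di-/tri- are ignored for ordering).
Putting it together: 5-ethyl-8-fluorooctanal.

5-ethyl-8-fluorooctanal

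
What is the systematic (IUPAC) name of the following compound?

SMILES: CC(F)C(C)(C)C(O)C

The longest carbon chain that includes the –OH group has 5 carbons, so the parent hydride is pentane.
The highest-priority functional group is an alcohol (–OH), so the name ends in -ol.
The numbering direction is chosen so that numbering from this end puts the hydroxyl group at C-2 rather than C-4.
With this numbering: the hydroxyl at C-2; a fluoro group at C-4; two methyl groups at C-3.
The substituents are ordered alphabetically, ignoring any di-/tri- multipliers.
The name is 4-fluoro-3,3-dimethylpentan-2-ol.

4-fluoro-3,3-dimethylpentan-2-ol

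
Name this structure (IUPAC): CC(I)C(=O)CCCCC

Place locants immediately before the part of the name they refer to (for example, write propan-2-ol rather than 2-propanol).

2-iodooctan-3-one

The longest chain bearing the carbonyl is 8 carbons long (octane).
The highest-priority functional group is a ketone (C=O on an internal carbon), so the name ends in -one.
The numbering direction is chosen so that numbering from this end puts the carbonyl group at C-3 rather than C-6.
That gives the carbonyl at C-3; an iodo group at C-2.
Assembling the pieces gives 2-iodooctan-3-one.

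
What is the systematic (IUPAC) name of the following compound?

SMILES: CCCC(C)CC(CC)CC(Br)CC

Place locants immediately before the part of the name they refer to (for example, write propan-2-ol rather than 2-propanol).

3-bromo-5-ethyl-7-methyldecane

The longest carbon chain is 10 atoms: the parent is decane.
The numbering direction is chosen so that the substituent locant set {3,5,7} is lower than {4,6,8} at the first point of difference.
This places a bromo group at C-3; an ethyl group at C-5; a methyl group at C-7.
The substituents are ordered alphabetically, ignoring any di-/tri- multipliers.
Putting it together: 3-bromo-5-ethyl-7-methyldecane.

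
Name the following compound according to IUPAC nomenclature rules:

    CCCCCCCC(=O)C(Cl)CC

The longest chain bearing the carbonyl is 11 carbons long (undecane).
The principal characteristic group is a ketone (C=O on an internal carbon), named with the suffix -one.
The numbering direction is chosen so that numbering from this end puts the carbonyl group at C-4 rather than C-8.
With this numbering: the carbonyl at C-4; a chloro group at C-3.
The name is 3-chloroundecan-4-one.

3-chloroundecan-4-one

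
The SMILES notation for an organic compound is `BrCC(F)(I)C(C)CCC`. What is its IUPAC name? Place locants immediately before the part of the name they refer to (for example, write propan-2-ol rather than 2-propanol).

The longest carbon chain is 6 atoms: the parent is hexane.
Choose the numbering such that the substituent locant set {1,2,2,3} is lower than {4,5,5,6} at the first point of difference.
With this numbering: a bromo group at C-1; a fluoro group at C-2; an iodo group at C-2; a methyl group at C-3.
Substituent prefixes are cited in alphabetical order (multiplying prefixes like di-/tri- are ignored for ordering).
Putting it together: 1-bromo-2-fluoro-2-iodo-3-methylhexane.

1-bromo-2-fluoro-2-iodo-3-methylhexane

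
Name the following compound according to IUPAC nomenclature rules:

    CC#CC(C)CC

The longest chain bearing the multiple bond is 6 carbons long (hexane).
The chain contains a C≡C triple bond, so the unsaturation ending is -yne.
Choose the numbering such that numbering from this end puts the triple bond at C-2 rather than C-4.
With this numbering: the triple bond between C-2 and C-3; a methyl group at C-4.
Putting it together: 4-methylhex-2-yne.

4-methylhex-2-yne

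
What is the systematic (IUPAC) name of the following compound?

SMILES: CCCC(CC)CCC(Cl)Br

1-bromo-1-chloro-4-ethylheptane

The longest continuous carbon chain has 7 atoms, so the parent hydride is heptane.
Number the chain so that the substituent locant set {1,1,4} is lower than {4,7,7} at the first point of difference.
That gives a bromo group at C-1; a chloro group at C-1; an ethyl group at C-4.
Substituent prefixes are cited in alphabetical order (multiplying prefixes like di-/tri- are ignored for ordering).
The name is 1-bromo-1-chloro-4-ethylheptane.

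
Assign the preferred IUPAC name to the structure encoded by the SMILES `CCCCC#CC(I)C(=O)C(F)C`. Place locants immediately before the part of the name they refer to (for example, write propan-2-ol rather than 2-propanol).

Counting along the main chain through the carbonyl and the multiple bond gives 10 carbons: the parent is decane.
The principal characteristic group is a ketone (C=O on an internal carbon), named with the suffix -one.
A C≡C triple bond in the chain gives the infix -yne-.
The numbering direction is chosen so that numbering from this end puts the carbonyl group at C-3 rather than C-8.
With this numbering: the carbonyl at C-3; the triple bond between C-5 and C-6; a fluoro group at C-2; an iodo group at C-4.
Substituent prefixes are cited in alphabetical order (multiplying prefixes like di-/tri- are ignored for ordering).
Assembling the pieces gives 2-fluoro-4-iododec-5-yn-3-one.

2-fluoro-4-iododec-5-yn-3-one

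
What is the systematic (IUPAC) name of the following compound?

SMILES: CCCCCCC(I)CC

3-iodononane

The longest carbon chain is 9 atoms: the parent is nonane.
The numbering direction is chosen so that the substituent locant set {3} is lower than {7} at the first point of difference.
That gives an iodo group at C-3.
Putting it together: 3-iodononane.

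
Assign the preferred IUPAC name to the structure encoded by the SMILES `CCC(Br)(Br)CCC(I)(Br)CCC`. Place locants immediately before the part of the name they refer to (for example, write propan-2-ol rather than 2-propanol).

The longest continuous carbon chain has 9 atoms, so the parent hydride is nonane.
The numbering direction is chosen so that the substituent locant set {3,3,6,6} is lower than {4,4,7,7} at the first point of difference.
This places bromo groups at C-3 (×2) and C-6; an iodo group at C-6.
Substituent prefixes are cited in alphabetical order (multiplying prefixes like di-/tri- are ignored for ordering).
Assembling the pieces gives 3,3,6-tribromo-6-iodononane.

3,3,6-tribromo-6-iodononane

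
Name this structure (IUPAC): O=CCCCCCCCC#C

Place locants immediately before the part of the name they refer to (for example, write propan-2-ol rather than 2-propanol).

The longest chain bearing the –CHO group and the multiple bond is 10 carbons long (decane).
An aldehyde (terminal –CHO) is the principal characteristic group, giving the suffix -al.
The chain contains a C≡C triple bond, so the unsaturation ending is -yne.
Choose the numbering such that the aldehyde carbon is C-1 by definition.
That gives the triple bond between C-9 and C-10.
Assembling the pieces gives dec-9-ynal.

dec-9-ynal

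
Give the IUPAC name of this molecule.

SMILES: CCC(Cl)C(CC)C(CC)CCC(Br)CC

The longest continuous carbon chain has 10 atoms, so the parent hydride is decane.
Choose the numbering such that the substituent locant set {3,4,5,8} is lower than {3,6,7,8} at the first point of difference.
With this numbering: a bromo group at C-8; a chloro group at C-3; ethyl groups at C-4 and C-5.
The substituents are ordered alphabetically, ignoring any di-/tri- multipliers.
Assembling the pieces gives 8-bromo-3-chloro-4,5-diethyldecane.

8-bromo-3-chloro-4,5-diethyldecane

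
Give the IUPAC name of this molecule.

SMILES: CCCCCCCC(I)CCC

The longest continuous carbon chain has 11 atoms, so the parent hydride is undecane.
Choose the numbering such that the substituent locant set {4} is lower than {8} at the first point of difference.
This places an iodo group at C-4.
Assembling the pieces gives 4-iodoundecane.

4-iodoundecane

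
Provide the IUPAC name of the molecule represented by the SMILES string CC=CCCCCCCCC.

undec-2-ene

The longest chain bearing the multiple bond is 11 carbons long (undecane).
The chain contains a C=C double bond, so the unsaturation ending is -ene.
Number the chain so that numbering from this end puts the double bond at C-2 rather than C-9.
This places the double bond between C-2 and C-3.
The name is undec-2-ene.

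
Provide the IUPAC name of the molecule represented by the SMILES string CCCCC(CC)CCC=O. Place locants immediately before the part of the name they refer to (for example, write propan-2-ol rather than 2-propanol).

4-ethyloctanal

Counting along the main chain through the –CHO group gives 8 carbons: the parent is octane.
An aldehyde (terminal –CHO) is the principal characteristic group, giving the suffix -al.
The numbering direction is chosen so that the aldehyde carbon is C-1 by definition.
That gives an ethyl group at C-4.
Putting it together: 4-ethyloctanal.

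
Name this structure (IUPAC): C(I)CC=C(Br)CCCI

The longest chain bearing the multiple bond is 7 carbons long (heptane).
There is one C=C double bond, indicated by the ending -ene.
Number the chain so that numbering from this end puts the double bond at C-3 rather than C-4.
That gives the double bond between C-3 and C-4; a bromo group at C-4; iodo groups at C-1 and C-7.
Substituent prefixes are cited in alphabetical order (multiplying prefixes like di-/tri- are ignored for ordering).
Putting it together: 4-bromo-1,7-diiodohept-3-ene.

4-bromo-1,7-diiodohept-3-ene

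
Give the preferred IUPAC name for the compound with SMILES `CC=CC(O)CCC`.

hept-2-en-4-ol

The longest carbon chain that includes the –OH group and the multiple bond has 7 carbons, so the parent hydride is heptane.
The highest-priority functional group is an alcohol (–OH), so the name ends in -ol.
The chain contains a C=C double bond, so the unsaturation ending is -ene.
Choose the numbering such that numbering from this end puts the double bond at C-2 rather than C-5.
This places the hydroxyl at C-4; the double bond between C-2 and C-3.
The name is hept-2-en-4-ol.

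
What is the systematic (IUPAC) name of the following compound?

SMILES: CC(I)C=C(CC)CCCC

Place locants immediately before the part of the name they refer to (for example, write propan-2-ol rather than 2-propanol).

4-ethyl-2-iodooct-3-ene

The longest chain bearing the multiple bond is 8 carbons long (octane).
A C=C double bond in the chain gives the infix -ene-.
Choose the numbering such that numbering from this end puts the double bond at C-3 rather than C-5.
That gives the double bond between C-3 and C-4; an ethyl group at C-4; an iodo group at C-2.
The substituents are ordered alphabetically, ignoring any di-/tri- multipliers.
The name is 4-ethyl-2-iodooct-3-ene.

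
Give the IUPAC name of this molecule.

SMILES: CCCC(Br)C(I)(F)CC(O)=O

The longest carbon chain that includes the –COOH group has 7 carbons, so the parent hydride is heptane.
The principal characteristic group is a carboxylic acid (terminal –COOH), named with the suffix -oic acid.
Number the chain so that the carboxylic acid carbon is C-1 by definition.
This places a bromo group at C-4; a fluoro group at C-3; an iodo group at C-3.
The substituents are ordered alphabetically, ignoring any di-/tri- multipliers.
Assembling the pieces gives 4-bromo-3-fluoro-3-iodoheptanoic acid.

4-bromo-3-fluoro-3-iodoheptanoic acid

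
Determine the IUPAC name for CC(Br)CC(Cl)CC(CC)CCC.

2-bromo-4-chloro-6-ethylnonane

The longest continuous carbon chain has 9 atoms, so the parent hydride is nonane.
Choose the numbering such that the substituent locant set {2,4,6} is lower than {4,6,8} at the first point of difference.
With this numbering: a bromo group at C-2; a chloro group at C-4; an ethyl group at C-6.
Prefixes are listed alphabetically: bromo, chloro, ethyl.
Putting it together: 2-bromo-4-chloro-6-ethylnonane.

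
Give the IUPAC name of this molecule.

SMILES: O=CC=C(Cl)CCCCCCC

3-chlorodec-2-enal

The longest chain bearing the –CHO group and the multiple bond is 10 carbons long (decane).
The highest-priority functional group is an aldehyde (terminal –CHO), so the name ends in -al.
The chain contains a C=C double bond, so the unsaturation ending is -ene.
Choose the numbering such that the aldehyde carbon is C-1 by definition.
With this numbering: the double bond between C-2 and C-3; a chloro group at C-3.
Assembling the pieces gives 3-chlorodec-2-enal.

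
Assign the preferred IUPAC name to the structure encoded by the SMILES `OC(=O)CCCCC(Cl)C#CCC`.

The longest carbon chain that includes the –COOH group and the multiple bond has 10 carbons, so the parent hydride is decane.
The highest-priority functional group is a carboxylic acid (terminal –COOH), so the name ends in -oic acid.
A C≡C triple bond in the chain gives the infix -yne-.
Number the chain so that the carboxylic acid carbon is C-1 by definition.
That gives the triple bond between C-7 and C-8; a chloro group at C-6.
The name is 6-chlorodec-7-ynoic acid.

6-chlorodec-7-ynoic acid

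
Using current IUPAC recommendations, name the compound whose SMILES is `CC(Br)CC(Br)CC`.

The parent chain contains 6 carbons (hexane).
Number the chain so that the substituent locant set {2,4} is lower than {3,5} at the first point of difference.
This places bromo groups at C-2 and C-4.
Putting it together: 2,4-dibromohexane.

2,4-dibromohexane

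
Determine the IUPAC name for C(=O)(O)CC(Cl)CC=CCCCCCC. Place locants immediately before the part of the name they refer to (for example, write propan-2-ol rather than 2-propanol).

The longest carbon chain that includes the –COOH group and the multiple bond has 12 carbons, so the parent hydride is dodecane.
A carboxylic acid (terminal –COOH) is the principal characteristic group, giving the suffix -oic acid.
There is one C=C double bond, indicated by the ending -ene.
The numbering direction is chosen so that the carboxylic acid carbon is C-1 by definition.
With this numbering: the double bond between C-5 and C-6; a chloro group at C-3.
Putting it together: 3-chlorododec-5-enoic acid.

3-chlorododec-5-enoic acid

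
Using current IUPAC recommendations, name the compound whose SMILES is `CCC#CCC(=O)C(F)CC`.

Counting along the main chain through the carbonyl and the multiple bond gives 9 carbons: the parent is nonane.
The principal characteristic group is a ketone (C=O on an internal carbon), named with the suffix -one.
The chain contains a C≡C triple bond, so the unsaturation ending is -yne.
Choose the numbering such that numbering from this end puts the carbonyl group at C-4 rather than C-6.
This places the carbonyl at C-4; the triple bond between C-6 and C-7; a fluoro group at C-3.
Putting it together: 3-fluoronon-6-yn-4-one.

3-fluoronon-6-yn-4-one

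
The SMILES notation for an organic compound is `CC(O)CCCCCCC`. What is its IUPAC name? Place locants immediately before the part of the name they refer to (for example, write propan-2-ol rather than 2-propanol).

nonan-2-ol

The longest chain bearing the –OH group is 9 carbons long (nonane).
The highest-priority functional group is an alcohol (–OH), so the name ends in -ol.
Choose the numbering such that numbering from this end puts the hydroxyl group at C-2 rather than C-8.
This places the hydroxyl at C-2.
Putting it together: nonan-2-ol.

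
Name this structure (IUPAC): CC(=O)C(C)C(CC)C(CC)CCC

The longest chain bearing the carbonyl is 8 carbons long (octane).
A ketone (C=O on an internal carbon) is the principal characteristic group, giving the suffix -one.
Number the chain so that numbering from this end puts the carbonyl group at C-2 rather than C-7.
With this numbering: the carbonyl at C-2; ethyl groups at C-4 and C-5; a methyl group at C-3.
The substituents are ordered alphabetically, ignoring any di-/tri- multipliers.
Putting it together: 4,5-diethyl-3-methyloctan-2-one.

4,5-diethyl-3-methyloctan-2-one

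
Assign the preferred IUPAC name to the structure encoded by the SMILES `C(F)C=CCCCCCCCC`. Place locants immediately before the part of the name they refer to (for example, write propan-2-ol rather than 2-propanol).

1-fluoroundec-2-ene

Counting along the main chain through the multiple bond gives 11 carbons: the parent is undecane.
A C=C double bond in the chain gives the infix -ene-.
Choose the numbering such that numbering from this end puts the double bond at C-2 rather than C-9.
With this numbering: the double bond between C-2 and C-3; a fluoro group at C-1.
The name is 1-fluoroundec-2-ene.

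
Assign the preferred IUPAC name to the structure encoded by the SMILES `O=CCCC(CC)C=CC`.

4-ethylhept-5-enal

The longest carbon chain that includes the –CHO group and the multiple bond has 7 carbons, so the parent hydride is heptane.
An aldehyde (terminal –CHO) is the principal characteristic group, giving the suffix -al.
A C=C double bond in the chain gives the infix -ene-.
Number the chain so that the aldehyde carbon is C-1 by definition.
This places the double bond between C-5 and C-6; an ethyl group at C-4.
Putting it together: 4-ethylhept-5-enal.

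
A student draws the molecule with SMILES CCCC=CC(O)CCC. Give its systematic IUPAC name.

The longest chain bearing the –OH group and the multiple bond is 9 carbons long (nonane).
The highest-priority functional group is an alcohol (–OH), so the name ends in -ol.
There is one C=C double bond, indicated by the ending -ene.
Choose the numbering such that numbering from this end puts the hydroxyl group at C-4 rather than C-6.
That gives the hydroxyl at C-4; the double bond between C-5 and C-6.
The name is non-5-en-4-ol.

non-5-en-4-ol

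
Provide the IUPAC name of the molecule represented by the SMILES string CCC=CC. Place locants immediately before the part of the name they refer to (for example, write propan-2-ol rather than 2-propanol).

pent-2-ene

Counting along the main chain through the multiple bond gives 5 carbons: the parent is pentane.
The chain contains a C=C double bond, so the unsaturation ending is -ene.
Number the chain so that numbering from this end puts the double bond at C-2 rather than C-3.
This places the double bond between C-2 and C-3.
Assembling the pieces gives pent-2-ene.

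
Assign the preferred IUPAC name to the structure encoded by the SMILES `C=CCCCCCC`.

oct-1-ene

The longest carbon chain that includes the multiple bond has 8 carbons, so the parent hydride is octane.
There is one C=C double bond, indicated by the ending -ene.
Choose the numbering such that numbering from this end puts the double bond at C-1 rather than C-7.
This places the double bond between C-1 and C-2.
Assembling the pieces gives oct-1-ene.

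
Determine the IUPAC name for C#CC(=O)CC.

The longest carbon chain that includes the carbonyl and the multiple bond has 5 carbons, so the parent hydride is pentane.
The principal characteristic group is a ketone (C=O on an internal carbon), named with the suffix -one.
A C≡C triple bond in the chain gives the infix -yne-.
The numbering direction is chosen so that numbering from this end puts the triple bond at C-1 rather than C-4.
That gives the carbonyl at C-3; the triple bond between C-1 and C-2.
Putting it together: pent-1-yn-3-one.

pent-1-yn-3-one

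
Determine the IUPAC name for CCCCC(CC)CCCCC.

5-ethyldecane

The longest continuous carbon chain has 10 atoms, so the parent hydride is decane.
The numbering direction is chosen so that the substituent locant set {5} is lower than {6} at the first point of difference.
This places an ethyl group at C-5.
Assembling the pieces gives 5-ethyldecane.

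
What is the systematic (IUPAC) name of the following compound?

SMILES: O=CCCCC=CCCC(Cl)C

Counting along the main chain through the –CHO group and the multiple bond gives 10 carbons: the parent is decane.
The principal characteristic group is an aldehyde (terminal –CHO), named with the suffix -al.
A C=C double bond in the chain gives the infix -ene-.
Choose the numbering such that the aldehyde carbon is C-1 by definition.
That gives the double bond between C-5 and C-6; a chloro group at C-9.
Putting it together: 9-chlorodec-5-enal.

9-chlorodec-5-enal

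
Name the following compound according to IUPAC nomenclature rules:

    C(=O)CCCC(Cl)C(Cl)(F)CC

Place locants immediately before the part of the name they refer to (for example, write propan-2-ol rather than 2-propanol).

Counting along the main chain through the –CHO group gives 8 carbons: the parent is octane.
The highest-priority functional group is an aldehyde (terminal –CHO), so the name ends in -al.
The numbering direction is chosen so that the aldehyde carbon is C-1 by definition.
That gives chloro groups at C-5 and C-6; a fluoro group at C-6.
Prefixes are listed alphabetically: chloro, fluoro.
The name is 5,6-dichloro-6-fluorooctanal.

5,6-dichloro-6-fluorooctanal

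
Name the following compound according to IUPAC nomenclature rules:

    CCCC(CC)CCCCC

4-ethylnonane

The parent chain contains 9 carbons (nonane).
Choose the numbering such that the substituent locant set {4} is lower than {6} at the first point of difference.
That gives an ethyl group at C-4.
Assembling the pieces gives 4-ethylnonane.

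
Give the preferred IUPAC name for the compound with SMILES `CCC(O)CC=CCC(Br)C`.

The longest chain bearing the –OH group and the multiple bond is 9 carbons long (nonane).
An alcohol (–OH) is the principal characteristic group, giving the suffix -ol.
There is one C=C double bond, indicated by the ending -ene.
The numbering direction is chosen so that numbering from this end puts the hydroxyl group at C-3 rather than C-7.
With this numbering: the hydroxyl at C-3; the double bond between C-5 and C-6; a bromo group at C-8.
The name is 8-bromonon-5-en-3-ol.

8-bromonon-5-en-3-ol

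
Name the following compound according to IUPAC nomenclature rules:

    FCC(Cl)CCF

The longest continuous carbon chain has 4 atoms, so the parent hydride is butane.
Number the chain so that the substituent locant set {1,2,4} is lower than {1,3,4} at the first point of difference.
With this numbering: a chloro group at C-2; fluoro groups at C-1 and C-4.
Prefixes are listed alphabetically: chloro, fluoro.
The name is 2-chloro-1,4-difluorobutane.

2-chloro-1,4-difluorobutane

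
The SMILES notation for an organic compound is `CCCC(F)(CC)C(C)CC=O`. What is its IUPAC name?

The longest chain bearing the –CHO group is 7 carbons long (heptane).
The principal characteristic group is an aldehyde (terminal –CHO), named with the suffix -al.
The numbering direction is chosen so that the aldehyde carbon is C-1 by definition.
With this numbering: an ethyl group at C-4; a fluoro group at C-4; a methyl group at C-3.
Prefixes are listed alphabetically: ethyl, fluoro, methyl.
Putting it together: 4-ethyl-4-fluoro-3-methylheptanal.

4-ethyl-4-fluoro-3-methylheptanal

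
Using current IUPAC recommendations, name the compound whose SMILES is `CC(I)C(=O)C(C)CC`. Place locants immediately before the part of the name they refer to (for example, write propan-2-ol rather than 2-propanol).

2-iodo-4-methylhexan-3-one

The longest chain bearing the carbonyl is 6 carbons long (hexane).
A ketone (C=O on an internal carbon) is the principal characteristic group, giving the suffix -one.
The numbering direction is chosen so that numbering from this end puts the carbonyl group at C-3 rather than C-4.
That gives the carbonyl at C-3; an iodo group at C-2; a methyl group at C-4.
The substituents are ordered alphabetically, ignoring any di-/tri- multipliers.
The name is 2-iodo-4-methylhexan-3-one.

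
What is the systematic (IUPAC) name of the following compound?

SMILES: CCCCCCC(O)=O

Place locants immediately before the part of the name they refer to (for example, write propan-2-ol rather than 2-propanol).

Counting along the main chain through the –COOH group gives 7 carbons: the parent is heptane.
A carboxylic acid (terminal –COOH) is the principal characteristic group, giving the suffix -oic acid.
The numbering direction is chosen so that the carboxylic acid carbon is C-1 by definition.
The name is heptanoic acid.

heptanoic acid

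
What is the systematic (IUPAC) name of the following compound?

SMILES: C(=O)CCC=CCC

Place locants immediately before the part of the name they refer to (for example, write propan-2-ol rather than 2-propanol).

Counting along the main chain through the –CHO group and the multiple bond gives 7 carbons: the parent is heptane.
An aldehyde (terminal –CHO) is the principal characteristic group, giving the suffix -al.
There is one C=C double bond, indicated by the ending -ene.
Choose the numbering such that the aldehyde carbon is C-1 by definition.
This places the double bond between C-4 and C-5.
Assembling the pieces gives hept-4-enal.

hept-4-enal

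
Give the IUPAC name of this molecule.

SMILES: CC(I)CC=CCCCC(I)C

The longest chain bearing the multiple bond is 10 carbons long (decane).
The chain contains a C=C double bond, so the unsaturation ending is -ene.
The numbering direction is chosen so that numbering from this end puts the double bond at C-4 rather than C-6.
This places the double bond between C-4 and C-5; iodo groups at C-2 and C-9.
The name is 2,9-diiododec-4-ene.

2,9-diiododec-4-ene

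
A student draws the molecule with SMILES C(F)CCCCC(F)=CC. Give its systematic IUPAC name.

3,8-difluorooct-2-ene

The longest chain bearing the multiple bond is 8 carbons long (octane).
A C=C double bond in the chain gives the infix -ene-.
Choose the numbering such that numbering from this end puts the double bond at C-2 rather than C-6.
This places the double bond between C-2 and C-3; fluoro groups at C-3 and C-8.
Putting it together: 3,8-difluorooct-2-ene.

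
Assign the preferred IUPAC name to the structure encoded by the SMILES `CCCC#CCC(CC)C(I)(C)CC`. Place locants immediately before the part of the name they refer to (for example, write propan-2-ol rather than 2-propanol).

7-ethyl-8-iodo-8-methyldec-4-yne

Counting along the main chain through the multiple bond gives 10 carbons: the parent is decane.
A C≡C triple bond in the chain gives the infix -yne-.
The numbering direction is chosen so that numbering from this end puts the triple bond at C-4 rather than C-6.
With this numbering: the triple bond between C-4 and C-5; an ethyl group at C-7; an iodo group at C-8; a methyl group at C-8.
The substituents are ordered alphabetically, ignoring any di-/tri- multipliers.
Putting it together: 7-ethyl-8-iodo-8-methyldec-4-yne.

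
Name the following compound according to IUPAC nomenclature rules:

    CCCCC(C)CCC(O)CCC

The longest carbon chain that includes the –OH group has 11 carbons, so the parent hydride is undecane.
The principal characteristic group is an alcohol (–OH), named with the suffix -ol.
The numbering direction is chosen so that numbering from this end puts the hydroxyl group at C-4 rather than C-8.
This places the hydroxyl at C-4; a methyl group at C-7.
Putting it together: 7-methylundecan-4-ol.

7-methylundecan-4-ol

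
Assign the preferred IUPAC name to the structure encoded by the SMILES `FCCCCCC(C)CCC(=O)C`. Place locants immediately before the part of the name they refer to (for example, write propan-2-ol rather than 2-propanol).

10-fluoro-5-methyldecan-2-one

The longest chain bearing the carbonyl is 10 carbons long (decane).
A ketone (C=O on an internal carbon) is the principal characteristic group, giving the suffix -one.
Number the chain so that numbering from this end puts the carbonyl group at C-2 rather than C-9.
With this numbering: the carbonyl at C-2; a fluoro group at C-10; a methyl group at C-5.
Prefixes are listed alphabetically: fluoro, methyl.
Assembling the pieces gives 10-fluoro-5-methyldecan-2-one.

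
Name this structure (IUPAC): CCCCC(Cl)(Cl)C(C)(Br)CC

The longest carbon chain is 8 atoms: the parent is octane.
Number the chain so that the substituent locant set {3,3,4,4} is lower than {5,5,6,6} at the first point of difference.
This places a bromo group at C-3; two chloro groups at C-4; a methyl group at C-3.
Substituent prefixes are cited in alphabetical order (multiplying prefixes like di-/tri- are ignored for ordering).
Putting it together: 3-bromo-4,4-dichloro-3-methyloctane.

3-bromo-4,4-dichloro-3-methyloctane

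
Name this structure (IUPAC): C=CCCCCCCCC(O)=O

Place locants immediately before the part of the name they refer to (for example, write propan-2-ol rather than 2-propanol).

dec-9-enoic acid

The longest carbon chain that includes the –COOH group and the multiple bond has 10 carbons, so the parent hydride is decane.
The highest-priority functional group is a carboxylic acid (terminal –COOH), so the name ends in -oic acid.
There is one C=C double bond, indicated by the ending -ene.
Choose the numbering such that the carboxylic acid carbon is C-1 by definition.
With this numbering: the double bond between C-9 and C-10.
The name is dec-9-enoic acid.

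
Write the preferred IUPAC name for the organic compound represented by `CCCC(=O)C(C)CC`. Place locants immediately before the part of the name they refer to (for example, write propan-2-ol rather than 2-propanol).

3-methylheptan-4-one

The longest carbon chain that includes the carbonyl has 7 carbons, so the parent hydride is heptane.
The highest-priority functional group is a ketone (C=O on an internal carbon), so the name ends in -one.
Choose the numbering such that the substituent locant set {3} is lower than {5} at the first point of difference.
This places the carbonyl at C-4; a methyl group at C-3.
The name is 3-methylheptan-4-one.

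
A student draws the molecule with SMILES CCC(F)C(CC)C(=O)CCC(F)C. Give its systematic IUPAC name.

6-ethyl-2,7-difluorononan-5-one

The longest carbon chain that includes the carbonyl has 9 carbons, so the parent hydride is nonane.
The highest-priority functional group is a ketone (C=O on an internal carbon), so the name ends in -one.
Choose the numbering such that the substituent locant set {2,6,7} is lower than {3,4,8} at the first point of difference.
This places the carbonyl at C-5; an ethyl group at C-6; fluoro groups at C-2 and C-7.
The substituents are ordered alphabetically, ignoring any di-/tri- multipliers.
The name is 6-ethyl-2,7-difluorononan-5-one.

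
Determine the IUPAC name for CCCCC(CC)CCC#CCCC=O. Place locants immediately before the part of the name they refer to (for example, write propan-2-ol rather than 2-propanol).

8-ethyldodec-4-ynal

Counting along the main chain through the –CHO group and the multiple bond gives 12 carbons: the parent is dodecane.
The highest-priority functional group is an aldehyde (terminal –CHO), so the name ends in -al.
A C≡C triple bond in the chain gives the infix -yne-.
The numbering direction is chosen so that the aldehyde carbon is C-1 by definition.
That gives the triple bond between C-4 and C-5; an ethyl group at C-8.
Putting it together: 8-ethyldodec-4-ynal.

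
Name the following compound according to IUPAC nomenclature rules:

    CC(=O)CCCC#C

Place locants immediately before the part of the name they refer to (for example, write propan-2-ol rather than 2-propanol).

hept-6-yn-2-one

Counting along the main chain through the carbonyl and the multiple bond gives 7 carbons: the parent is heptane.
The highest-priority functional group is a ketone (C=O on an internal carbon), so the name ends in -one.
A C≡C triple bond in the chain gives the infix -yne-.
The numbering direction is chosen so that numbering from this end puts the carbonyl group at C-2 rather than C-6.
This places the carbonyl at C-2; the triple bond between C-6 and C-7.
The name is hept-6-yn-2-one.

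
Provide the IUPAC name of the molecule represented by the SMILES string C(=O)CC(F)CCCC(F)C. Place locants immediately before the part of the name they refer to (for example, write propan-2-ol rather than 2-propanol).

3,7-difluorooctanal

The longest chain bearing the –CHO group is 8 carbons long (octane).
The highest-priority functional group is an aldehyde (terminal –CHO), so the name ends in -al.
Choose the numbering such that the aldehyde carbon is C-1 by definition.
This places fluoro groups at C-3 and C-7.
Putting it together: 3,7-difluorooctanal.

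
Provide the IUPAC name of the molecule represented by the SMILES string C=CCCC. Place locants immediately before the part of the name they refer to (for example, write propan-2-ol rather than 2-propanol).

pent-1-ene

Counting along the main chain through the multiple bond gives 5 carbons: the parent is pentane.
The chain contains a C=C double bond, so the unsaturation ending is -ene.
Choose the numbering such that numbering from this end puts the double bond at C-1 rather than C-4.
That gives the double bond between C-1 and C-2.
Assembling the pieces gives pent-1-ene.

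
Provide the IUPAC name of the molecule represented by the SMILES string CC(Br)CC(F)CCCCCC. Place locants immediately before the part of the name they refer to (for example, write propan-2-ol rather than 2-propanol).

2-bromo-4-fluorodecane

The longest continuous carbon chain has 10 atoms, so the parent hydride is decane.
Choose the numbering such that the substituent locant set {2,4} is lower than {7,9} at the first point of difference.
That gives a bromo group at C-2; a fluoro group at C-4.
The substituents are ordered alphabetically, ignoring any di-/tri- multipliers.
Assembling the pieces gives 2-bromo-4-fluorodecane.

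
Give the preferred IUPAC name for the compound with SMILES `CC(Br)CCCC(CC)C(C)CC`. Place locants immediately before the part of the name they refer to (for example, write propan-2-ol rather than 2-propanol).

The longest continuous carbon chain has 9 atoms, so the parent hydride is nonane.
Number the chain so that the substituent locant set {2,6,7} is lower than {3,4,8} at the first point of difference.
This places a bromo group at C-2; an ethyl group at C-6; a methyl group at C-7.
Prefixes are listed alphabetically: bromo, ethyl, methyl.
The name is 2-bromo-6-ethyl-7-methylnonane.

2-bromo-6-ethyl-7-methylnonane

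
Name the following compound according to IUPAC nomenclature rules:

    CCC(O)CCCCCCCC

The longest carbon chain that includes the –OH group has 11 carbons, so the parent hydride is undecane.
The highest-priority functional group is an alcohol (–OH), so the name ends in -ol.
Number the chain so that numbering from this end puts the hydroxyl group at C-3 rather than C-9.
This places the hydroxyl at C-3.
Assembling the pieces gives undecan-3-ol.

undecan-3-ol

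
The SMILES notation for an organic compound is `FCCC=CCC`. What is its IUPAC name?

1-fluorohex-3-ene

The longest chain bearing the multiple bond is 6 carbons long (hexane).
There is one C=C double bond, indicated by the ending -ene.
Choose the numbering such that the substituent locant set {1} is lower than {6} at the first point of difference.
This places the double bond between C-3 and C-4; a fluoro group at C-1.
Assembling the pieces gives 1-fluorohex-3-ene.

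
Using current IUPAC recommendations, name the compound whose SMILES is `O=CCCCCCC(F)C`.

7-fluorooctanal

Counting along the main chain through the –CHO group gives 8 carbons: the parent is octane.
An aldehyde (terminal –CHO) is the principal characteristic group, giving the suffix -al.
Choose the numbering such that the aldehyde carbon is C-1 by definition.
This places a fluoro group at C-7.
Assembling the pieces gives 7-fluorooctanal.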